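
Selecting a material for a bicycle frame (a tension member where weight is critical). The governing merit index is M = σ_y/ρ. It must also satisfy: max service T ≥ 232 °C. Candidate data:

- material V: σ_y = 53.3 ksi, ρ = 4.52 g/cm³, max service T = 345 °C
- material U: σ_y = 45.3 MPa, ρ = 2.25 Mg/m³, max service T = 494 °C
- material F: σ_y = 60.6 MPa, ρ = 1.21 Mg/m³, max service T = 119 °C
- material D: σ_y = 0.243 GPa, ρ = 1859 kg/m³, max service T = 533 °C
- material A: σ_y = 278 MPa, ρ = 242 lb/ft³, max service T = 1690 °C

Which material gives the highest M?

Screen on constraints: max service T ≥ 232 °C. Survivors: material V, material U, material D, material A.
Putting every candidate on a common basis:
  material V: σ_y = 367.5 MPa, ρ = 4520 kg/m³
  material U: σ_y = 45.30 MPa, ρ = 2250 kg/m³
  material D: σ_y = 243.0 MPa, ρ = 1859 kg/m³
  material A: σ_y = 278.0 MPa, ρ = 3876 kg/m³
  material D: M = 131 kN·m/kg
  material V: M = 81.3 kN·m/kg
  material A: M = 71.7 kN·m/kg
  material U: M = 20.1 kN·m/kg
Material D has the largest M.

material D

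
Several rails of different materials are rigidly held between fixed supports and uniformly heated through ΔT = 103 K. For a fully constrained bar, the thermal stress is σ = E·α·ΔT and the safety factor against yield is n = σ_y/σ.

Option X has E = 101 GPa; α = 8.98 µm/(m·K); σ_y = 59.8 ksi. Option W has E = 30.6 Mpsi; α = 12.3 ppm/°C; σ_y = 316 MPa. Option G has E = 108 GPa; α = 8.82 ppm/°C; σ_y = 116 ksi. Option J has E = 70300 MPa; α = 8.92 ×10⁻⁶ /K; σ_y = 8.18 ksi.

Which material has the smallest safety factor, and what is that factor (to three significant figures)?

In consistent units (E in GPa, α in ×10⁻⁶/K, σ_y in MPa):
  option X: E = 101.0, α = 8.98, σ_y = 412.3 → σ = 93.4 MPa, n = 4.41
  option W: E = 211.0, α = 12.3, σ_y = 316.0 → σ = 267 MPa, n = 1.18
  option G: E = 108.0, α = 8.82, σ_y = 799.8 → σ = 98.1 MPa, n = 8.15
  option J: E = 70.30, α = 8.92, σ_y = 56.40 → σ = 64.6 MPa, n = 0.873
Option J has the lowest safety factor, n = 0.873.

option J, n = 0.873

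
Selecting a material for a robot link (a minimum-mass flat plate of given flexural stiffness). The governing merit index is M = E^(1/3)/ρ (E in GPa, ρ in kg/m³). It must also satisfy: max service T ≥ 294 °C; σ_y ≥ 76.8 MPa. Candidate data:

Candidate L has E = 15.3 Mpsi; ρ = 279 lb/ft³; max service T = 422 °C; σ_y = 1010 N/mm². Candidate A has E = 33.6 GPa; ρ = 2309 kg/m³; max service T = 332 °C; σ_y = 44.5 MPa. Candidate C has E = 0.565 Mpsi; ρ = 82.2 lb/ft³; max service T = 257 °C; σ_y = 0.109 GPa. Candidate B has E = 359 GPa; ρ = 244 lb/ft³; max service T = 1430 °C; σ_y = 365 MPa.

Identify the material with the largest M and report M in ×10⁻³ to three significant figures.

Screen on constraints: max service T ≥ 294 °C; σ_y ≥ 76.8 MPa. Survivors: candidate L, candidate B.
Putting every candidate on a common basis:
  candidate L: E = 105.5 GPa, ρ = 4469 kg/m³
  candidate B: E = 359.0 GPa, ρ = 3909 kg/m³
  candidate B: M = 1.82×10⁻³
  candidate L: M = 1.06×10⁻³
Highest index: candidate B.

candidate B, M = 1.82×10⁻³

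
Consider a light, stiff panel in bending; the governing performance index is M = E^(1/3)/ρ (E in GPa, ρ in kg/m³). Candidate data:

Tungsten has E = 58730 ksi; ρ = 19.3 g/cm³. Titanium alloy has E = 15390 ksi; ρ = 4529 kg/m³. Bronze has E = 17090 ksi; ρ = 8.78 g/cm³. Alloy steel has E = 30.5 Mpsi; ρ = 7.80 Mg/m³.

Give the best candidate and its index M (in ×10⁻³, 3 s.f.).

titanium alloy, M = 1.05×10⁻³

After converting to SI:
  tungsten: E = 404.9 GPa, ρ = 19300 kg/m³
  titanium alloy: E = 106.1 GPa, ρ = 4529 kg/m³
  bronze: E = 117.8 GPa, ρ = 8780 kg/m³
  alloy steel: E = 210.3 GPa, ρ = 7800 kg/m³
  titanium alloy: M = 1.05×10⁻³
  alloy steel: M = 0.762×10⁻³
  bronze: M = 0.558×10⁻³
  tungsten: M = 0.383×10⁻³
Highest index: titanium alloy.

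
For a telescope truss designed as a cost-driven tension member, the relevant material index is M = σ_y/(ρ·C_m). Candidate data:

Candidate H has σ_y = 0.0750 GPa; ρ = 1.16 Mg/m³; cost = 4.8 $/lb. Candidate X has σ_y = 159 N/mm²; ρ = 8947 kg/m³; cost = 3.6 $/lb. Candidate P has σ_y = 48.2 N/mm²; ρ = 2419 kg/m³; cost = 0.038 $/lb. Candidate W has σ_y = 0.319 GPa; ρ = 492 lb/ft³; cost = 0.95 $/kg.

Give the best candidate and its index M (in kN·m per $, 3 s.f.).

Convert each candidate to consistent units, then evaluate M:
  candidate H: σ_y = 75.00 MPa, ρ = 1160 kg/m³, cost = 10.58 $/kg
  candidate X: σ_y = 159.0 MPa, ρ = 8947 kg/m³, cost = 7.937 $/kg
  candidate P: σ_y = 48.20 MPa, ρ = 2419 kg/m³, cost = 0.08377 $/kg
  candidate W: σ_y = 319.0 MPa, ρ = 7881 kg/m³, cost = 0.9500 $/kg
  candidate P: M = 238 kN·m per $
  candidate W: M = 42.6 kN·m per $
  candidate H: M = 6.11 kN·m per $
  candidate X: M = 2.24 kN·m per $
Highest index: candidate P.

candidate P, M = 238 kN·m per $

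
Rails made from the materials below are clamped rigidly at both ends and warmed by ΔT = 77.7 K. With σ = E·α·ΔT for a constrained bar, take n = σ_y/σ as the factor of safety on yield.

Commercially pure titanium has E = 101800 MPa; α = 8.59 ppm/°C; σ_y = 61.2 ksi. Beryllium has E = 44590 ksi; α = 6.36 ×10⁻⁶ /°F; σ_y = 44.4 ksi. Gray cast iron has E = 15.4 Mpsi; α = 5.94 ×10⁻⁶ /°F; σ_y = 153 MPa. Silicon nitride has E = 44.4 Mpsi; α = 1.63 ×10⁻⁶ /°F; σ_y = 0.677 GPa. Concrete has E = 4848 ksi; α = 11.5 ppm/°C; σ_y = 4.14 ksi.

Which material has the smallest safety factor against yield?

concrete

Per material, after unit conversion:
  commercially pure titanium: E = 101.8, α = 8.59, σ_y = 422.0 → σ = 67.9 MPa, n = 6.21
  beryllium: E = 307.4, α = 11.4, σ_y = 306.1 → σ = 273 MPa, n = 1.12
  gray cast iron: E = 106.2, α = 10.7, σ_y = 153.0 → σ = 88.2 MPa, n = 1.73
  silicon nitride: E = 306.1, α = 2.93, σ_y = 677.0 → σ = 69.8 MPa, n = 9.70
  concrete: E = 33.43, α = 11.5, σ_y = 28.54 → σ = 29.9 MPa, n = 0.956
Concrete has the lowest safety factor, n = 0.956.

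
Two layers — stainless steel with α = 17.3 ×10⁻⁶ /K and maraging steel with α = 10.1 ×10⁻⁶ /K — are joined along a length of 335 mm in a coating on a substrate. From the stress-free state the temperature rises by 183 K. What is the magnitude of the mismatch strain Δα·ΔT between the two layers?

Δα = |17.3 − 10.1|×10⁻⁶/K = 7.20×10⁻⁶/K.
Mismatch strain = Δα·ΔT = 7.20×10⁻⁶ × 183.0 = 1.32×10⁻³.

1.32×10⁻³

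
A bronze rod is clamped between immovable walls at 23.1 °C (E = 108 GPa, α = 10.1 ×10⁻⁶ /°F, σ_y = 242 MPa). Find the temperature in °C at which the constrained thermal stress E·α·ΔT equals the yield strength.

146 °C

α = 10.1×10⁻⁶/°F × 9/5 = 18.2×10⁻⁶/K.
E·α·ΔT = 242.0 MPa ⇒ ΔT = 242.0 / (108.0×10³ × 18.2×10⁻⁶) = 123.3 K.
T = 23.1 + 123.3 = 146.4 °C.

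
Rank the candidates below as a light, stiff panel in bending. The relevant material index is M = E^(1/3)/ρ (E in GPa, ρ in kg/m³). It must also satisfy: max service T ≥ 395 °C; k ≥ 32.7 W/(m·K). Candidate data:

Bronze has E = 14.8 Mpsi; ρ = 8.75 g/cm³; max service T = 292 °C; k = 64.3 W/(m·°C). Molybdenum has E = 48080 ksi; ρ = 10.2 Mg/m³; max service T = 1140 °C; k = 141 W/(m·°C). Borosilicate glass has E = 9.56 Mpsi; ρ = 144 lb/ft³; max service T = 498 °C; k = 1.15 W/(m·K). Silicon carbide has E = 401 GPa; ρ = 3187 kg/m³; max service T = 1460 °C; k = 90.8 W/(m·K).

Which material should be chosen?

Screen on constraints: max service T ≥ 395 °C; k ≥ 32.7 W/(m·K). Survivors: molybdenum, silicon carbide.
Convert each candidate to consistent units, then evaluate M:
  molybdenum: E = 331.5 GPa, ρ = 10200 kg/m³
  silicon carbide: E = 401.0 GPa, ρ = 3187 kg/m³
  silicon carbide: M = 2.31×10⁻³
  molybdenum: M = 0.679×10⁻³
Highest index: silicon carbide.

silicon carbide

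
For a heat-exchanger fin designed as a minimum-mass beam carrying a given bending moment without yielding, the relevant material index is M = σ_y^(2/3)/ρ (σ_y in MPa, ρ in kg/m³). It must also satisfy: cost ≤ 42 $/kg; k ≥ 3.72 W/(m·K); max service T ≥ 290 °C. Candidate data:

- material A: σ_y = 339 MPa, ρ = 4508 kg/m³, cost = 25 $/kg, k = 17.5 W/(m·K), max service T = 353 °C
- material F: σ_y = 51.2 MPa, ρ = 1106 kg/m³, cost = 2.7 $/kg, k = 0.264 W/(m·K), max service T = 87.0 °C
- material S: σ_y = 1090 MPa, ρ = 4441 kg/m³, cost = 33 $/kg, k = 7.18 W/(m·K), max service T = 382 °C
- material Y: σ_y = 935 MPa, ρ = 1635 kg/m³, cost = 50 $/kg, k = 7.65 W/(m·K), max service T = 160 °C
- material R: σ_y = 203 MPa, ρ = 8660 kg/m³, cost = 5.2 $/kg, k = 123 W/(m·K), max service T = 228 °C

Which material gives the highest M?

material S

Screen on constraints: cost ≤ 42 $/kg; k ≥ 3.72 W/(m·K); max service T ≥ 290 °C. Survivors: material A, material S.
Per-candidate index values:
  material S: M = 23.8×10⁻³
  material A: M = 10.8×10⁻³
Material S ranks first.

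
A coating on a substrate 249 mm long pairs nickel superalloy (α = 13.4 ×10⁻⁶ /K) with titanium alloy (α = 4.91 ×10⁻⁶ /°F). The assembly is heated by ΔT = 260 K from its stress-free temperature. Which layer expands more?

nickel superalloy

titanium alloy: α = 4.91×10⁻⁶/°F × 9/5 = 8.84×10⁻⁶/K.
α(nickel superalloy) = 13.4×10⁻⁶/K vs α(titanium alloy) = 8.84×10⁻⁶/K.
Higher α expands more for the same ΔT: nickel superalloy.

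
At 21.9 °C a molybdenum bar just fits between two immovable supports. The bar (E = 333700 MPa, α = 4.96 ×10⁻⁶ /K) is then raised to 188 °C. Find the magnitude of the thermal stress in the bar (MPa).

E = 333700 MPa = 333.7 GPa.
ΔT = 166.1 K. Constrained thermal stress σ = E·α·ΔT = 333.7×10³ MPa × 4.96×10⁻⁶ × 166.1 = 275 MPa (compressive).

275 MPa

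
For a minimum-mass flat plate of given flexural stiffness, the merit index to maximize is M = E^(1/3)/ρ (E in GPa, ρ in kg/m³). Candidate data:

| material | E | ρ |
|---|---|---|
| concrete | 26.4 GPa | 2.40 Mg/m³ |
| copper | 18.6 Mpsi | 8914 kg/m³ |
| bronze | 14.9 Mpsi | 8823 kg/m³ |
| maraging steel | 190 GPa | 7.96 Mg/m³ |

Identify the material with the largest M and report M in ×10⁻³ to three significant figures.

concrete, M = 1.24×10⁻³

After converting to SI:
  concrete: E = 26.40 GPa, ρ = 2400 kg/m³
  copper: E = 128.2 GPa, ρ = 8914 kg/m³
  bronze: E = 102.7 GPa, ρ = 8823 kg/m³
  maraging steel: E = 190.0 GPa, ρ = 7960 kg/m³
  concrete: M = 1.24×10⁻³
  maraging steel: M = 0.722×10⁻³
  copper: M = 0.566×10⁻³
  bronze: M = 0.531×10⁻³
The maximum is for concrete.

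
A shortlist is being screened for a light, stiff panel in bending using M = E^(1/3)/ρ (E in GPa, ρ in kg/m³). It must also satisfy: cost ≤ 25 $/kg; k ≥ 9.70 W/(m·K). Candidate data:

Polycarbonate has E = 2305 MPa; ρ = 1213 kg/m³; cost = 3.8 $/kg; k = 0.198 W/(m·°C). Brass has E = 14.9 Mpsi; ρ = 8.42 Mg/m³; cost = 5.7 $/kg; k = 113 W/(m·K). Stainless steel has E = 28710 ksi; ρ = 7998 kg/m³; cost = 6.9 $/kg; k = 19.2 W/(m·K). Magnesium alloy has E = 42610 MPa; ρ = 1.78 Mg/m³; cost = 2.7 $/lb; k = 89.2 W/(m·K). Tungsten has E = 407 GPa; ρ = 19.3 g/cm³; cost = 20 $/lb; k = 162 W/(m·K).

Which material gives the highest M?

magnesium alloy

Screen on constraints: cost ≤ 25 $/kg; k ≥ 9.70 W/(m·K). Survivors: brass, stainless steel, magnesium alloy.
Convert each candidate to consistent units, then evaluate M:
  brass: E = 102.7 GPa, ρ = 8420 kg/m³
  stainless steel: E = 197.9 GPa, ρ = 7998 kg/m³
  magnesium alloy: E = 42.61 GPa, ρ = 1780 kg/m³
  magnesium alloy: M = 1.96×10⁻³
  stainless steel: M = 0.729×10⁻³
  brass: M = 0.556×10⁻³
Magnesium alloy has the largest M.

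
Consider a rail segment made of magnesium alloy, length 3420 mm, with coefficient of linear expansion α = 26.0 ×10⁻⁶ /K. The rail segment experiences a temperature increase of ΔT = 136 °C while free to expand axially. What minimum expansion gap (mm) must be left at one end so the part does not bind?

12.1 mm

ΔL = α·L₀·ΔT = 26.0×10⁻⁶ × 3420 mm × 136.0 K = 12.1 mm.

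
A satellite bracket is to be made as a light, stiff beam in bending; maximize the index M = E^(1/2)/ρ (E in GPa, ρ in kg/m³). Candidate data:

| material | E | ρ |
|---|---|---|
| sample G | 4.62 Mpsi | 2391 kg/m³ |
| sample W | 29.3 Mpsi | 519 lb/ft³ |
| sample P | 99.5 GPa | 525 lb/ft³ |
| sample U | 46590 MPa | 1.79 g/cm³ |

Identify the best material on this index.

After converting to SI:
  sample G: E = 31.85 GPa, ρ = 2391 kg/m³
  sample W: E = 202.0 GPa, ρ = 8314 kg/m³
  sample P: E = 99.50 GPa, ρ = 8410 kg/m³
  sample U: E = 46.59 GPa, ρ = 1790 kg/m³
  sample U: M = 3.81×10⁻³
  sample G: M = 2.36×10⁻³
  sample W: M = 1.71×10⁻³
  sample P: M = 1.19×10⁻³
Highest index: sample U.

sample U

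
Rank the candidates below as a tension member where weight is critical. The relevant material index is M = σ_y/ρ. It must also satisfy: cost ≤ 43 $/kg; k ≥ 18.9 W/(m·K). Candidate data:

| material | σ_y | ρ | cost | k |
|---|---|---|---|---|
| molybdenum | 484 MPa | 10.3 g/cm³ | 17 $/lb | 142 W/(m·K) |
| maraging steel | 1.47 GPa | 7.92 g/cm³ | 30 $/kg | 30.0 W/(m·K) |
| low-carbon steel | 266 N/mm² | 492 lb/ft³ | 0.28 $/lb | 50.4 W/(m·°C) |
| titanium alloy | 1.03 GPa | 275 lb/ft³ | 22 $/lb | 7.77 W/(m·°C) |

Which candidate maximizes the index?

Screen on constraints: cost ≤ 43 $/kg; k ≥ 18.9 W/(m·K). Survivors: molybdenum, maraging steel, low-carbon steel.
In SI units:
  molybdenum: σ_y = 484.0 MPa, ρ = 10300 kg/m³
  maraging steel: σ_y = 1470 MPa, ρ = 7920 kg/m³
  low-carbon steel: σ_y = 266.0 MPa, ρ = 7881 kg/m³
  maraging steel: M = 186 kN·m/kg
  molybdenum: M = 47.0 kN·m/kg
  low-carbon steel: M = 33.8 kN·m/kg
The maximum is for maraging steel.

maraging steel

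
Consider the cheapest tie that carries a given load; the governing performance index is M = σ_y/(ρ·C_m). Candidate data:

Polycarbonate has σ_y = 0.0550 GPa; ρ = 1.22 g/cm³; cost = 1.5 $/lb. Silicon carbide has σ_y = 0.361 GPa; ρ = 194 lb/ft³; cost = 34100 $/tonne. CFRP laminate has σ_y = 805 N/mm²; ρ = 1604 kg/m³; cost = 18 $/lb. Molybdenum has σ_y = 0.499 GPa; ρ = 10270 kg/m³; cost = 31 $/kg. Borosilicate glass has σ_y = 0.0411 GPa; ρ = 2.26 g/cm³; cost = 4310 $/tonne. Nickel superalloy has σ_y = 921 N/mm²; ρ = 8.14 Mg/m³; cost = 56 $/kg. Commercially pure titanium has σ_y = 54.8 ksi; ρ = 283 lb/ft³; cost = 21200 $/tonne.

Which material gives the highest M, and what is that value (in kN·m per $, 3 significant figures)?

Convert each candidate to consistent units, then evaluate M:
  polycarbonate: σ_y = 55.00 MPa, ρ = 1220 kg/m³, cost = 3.307 $/kg
  silicon carbide: σ_y = 361.0 MPa, ρ = 3108 kg/m³, cost = 34.10 $/kg
  CFRP laminate: σ_y = 805.0 MPa, ρ = 1604 kg/m³, cost = 39.68 $/kg
  molybdenum: σ_y = 499.0 MPa, ρ = 10270 kg/m³, cost = 31.00 $/kg
  borosilicate glass: σ_y = 41.10 MPa, ρ = 2260 kg/m³, cost = 4.310 $/kg
  nickel superalloy: σ_y = 921.0 MPa, ρ = 8140 kg/m³, cost = 56.00 $/kg
  commercially pure titanium: σ_y = 377.8 MPa, ρ = 4533 kg/m³, cost = 21.20 $/kg
  polycarbonate: M = 13.6 kN·m per $
  CFRP laminate: M = 12.6 kN·m per $
  borosilicate glass: M = 4.22 kN·m per $
  commercially pure titanium: M = 3.93 kN·m per $
  silicon carbide: M = 3.41 kN·m per $
  nickel superalloy: M = 2.02 kN·m per $
  molybdenum: M = 1.57 kN·m per $
Polycarbonate has the largest M.

polycarbonate, M = 13.6 kN·m per $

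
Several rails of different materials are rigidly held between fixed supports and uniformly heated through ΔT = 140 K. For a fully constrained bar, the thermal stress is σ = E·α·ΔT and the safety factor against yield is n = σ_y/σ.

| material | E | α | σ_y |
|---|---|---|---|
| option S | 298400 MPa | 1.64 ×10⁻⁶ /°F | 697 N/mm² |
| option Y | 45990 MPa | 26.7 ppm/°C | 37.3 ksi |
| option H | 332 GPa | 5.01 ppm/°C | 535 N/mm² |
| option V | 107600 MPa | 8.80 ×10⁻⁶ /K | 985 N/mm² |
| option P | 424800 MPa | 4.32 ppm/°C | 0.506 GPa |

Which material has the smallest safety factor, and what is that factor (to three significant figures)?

option Y, n = 1.50

With everything in SI (GPa, ×10⁻⁶/K, MPa):
  option S: E = 298.4, α = 2.95, σ_y = 697.0 → σ = 123 MPa, n = 5.65
  option Y: E = 45.99, α = 26.7, σ_y = 257.2 → σ = 172 MPa, n = 1.50
  option H: E = 332.0, α = 5.01, σ_y = 535.0 → σ = 233 MPa, n = 2.30
  option V: E = 107.6, α = 8.80, σ_y = 985.0 → σ = 133 MPa, n = 7.43
  option P: E = 424.8, α = 4.32, σ_y = 506.0 → σ = 257 MPa, n = 1.97
Option Y has the lowest safety factor, n = 1.50.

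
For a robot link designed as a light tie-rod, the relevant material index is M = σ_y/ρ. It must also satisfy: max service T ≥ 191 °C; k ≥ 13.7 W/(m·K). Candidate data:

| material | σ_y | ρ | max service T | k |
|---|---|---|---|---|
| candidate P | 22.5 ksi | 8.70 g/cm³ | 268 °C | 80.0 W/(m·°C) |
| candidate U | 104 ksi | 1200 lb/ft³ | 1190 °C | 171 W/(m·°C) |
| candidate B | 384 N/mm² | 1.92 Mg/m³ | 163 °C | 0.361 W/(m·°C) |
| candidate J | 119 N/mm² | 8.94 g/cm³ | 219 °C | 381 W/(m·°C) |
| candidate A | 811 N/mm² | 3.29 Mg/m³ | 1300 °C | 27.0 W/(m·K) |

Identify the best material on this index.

candidate A

Screen on constraints: max service T ≥ 191 °C; k ≥ 13.7 W/(m·K). Survivors: candidate P, candidate U, candidate J, candidate A.
After converting to SI:
  candidate P: σ_y = 155.1 MPa, ρ = 8700 kg/m³
  candidate U: σ_y = 717.1 MPa, ρ = 19220 kg/m³
  candidate J: σ_y = 119.0 MPa, ρ = 8940 kg/m³
  candidate A: σ_y = 811.0 MPa, ρ = 3290 kg/m³
  candidate A: M = 247 kN·m/kg
  candidate U: M = 37.3 kN·m/kg
  candidate P: M = 17.8 kN·m/kg
  candidate J: M = 13.3 kN·m/kg
Candidate A ranks first.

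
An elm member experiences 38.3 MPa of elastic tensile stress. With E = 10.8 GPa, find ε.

ε = σ/E = 38.3 / 10800 = 3.55×10⁻³.

3.55×10⁻³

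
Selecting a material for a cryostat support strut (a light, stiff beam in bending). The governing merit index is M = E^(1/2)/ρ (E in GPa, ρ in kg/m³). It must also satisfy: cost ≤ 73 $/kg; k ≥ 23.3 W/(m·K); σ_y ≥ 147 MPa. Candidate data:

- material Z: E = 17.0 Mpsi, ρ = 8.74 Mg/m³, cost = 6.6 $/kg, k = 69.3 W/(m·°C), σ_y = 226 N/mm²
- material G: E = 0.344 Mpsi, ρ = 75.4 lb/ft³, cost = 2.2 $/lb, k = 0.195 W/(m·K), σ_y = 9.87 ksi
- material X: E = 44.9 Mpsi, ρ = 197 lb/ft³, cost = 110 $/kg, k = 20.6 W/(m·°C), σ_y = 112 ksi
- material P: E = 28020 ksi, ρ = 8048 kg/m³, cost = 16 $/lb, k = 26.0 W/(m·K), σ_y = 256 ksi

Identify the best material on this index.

Screen on constraints: cost ≤ 73 $/kg; k ≥ 23.3 W/(m·K); σ_y ≥ 147 MPa. Survivors: material Z, material P.
After converting to SI:
  material Z: E = 117.2 GPa, ρ = 8740 kg/m³
  material P: E = 193.2 GPa, ρ = 8048 kg/m³
  material P: M = 1.73×10⁻³
  material Z: M = 1.24×10⁻³
Material P has the largest M.

material P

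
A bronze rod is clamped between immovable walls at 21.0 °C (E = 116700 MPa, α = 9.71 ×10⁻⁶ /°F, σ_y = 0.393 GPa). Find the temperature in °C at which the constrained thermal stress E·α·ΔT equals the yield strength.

214 °C

E = 116700 MPa = 116.7 GPa.
α = 9.71×10⁻⁶/°F × 9/5 = 17.5×10⁻⁶/K.
σ_y = 0.393 GPa = 393.0 MPa.
E·α·ΔT = 393.0 MPa ⇒ ΔT = 393.0 / (116.7×10³ × 17.5×10⁻⁶) = 192.7 K.
T = 21.0 + 192.7 = 213.7 °C.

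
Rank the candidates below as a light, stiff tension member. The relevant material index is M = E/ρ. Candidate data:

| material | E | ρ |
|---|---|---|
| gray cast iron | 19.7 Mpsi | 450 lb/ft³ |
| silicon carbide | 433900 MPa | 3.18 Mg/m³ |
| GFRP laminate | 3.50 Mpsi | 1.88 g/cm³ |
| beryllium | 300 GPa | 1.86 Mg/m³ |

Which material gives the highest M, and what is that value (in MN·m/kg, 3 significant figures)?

beryllium, M = 161 MN·m/kg

Putting every candidate on a common basis:
  gray cast iron: E = 135.8 GPa, ρ = 7208 kg/m³
  silicon carbide: E = 433.9 GPa, ρ = 3180 kg/m³
  GFRP laminate: E = 24.13 GPa, ρ = 1880 kg/m³
  beryllium: E = 300.0 GPa, ρ = 1860 kg/m³
  beryllium: M = 161 MN·m/kg
  silicon carbide: M = 136 MN·m/kg
  gray cast iron: M = 18.8 MN·m/kg
  GFRP laminate: M = 12.8 MN·m/kg
The maximum is for beryllium.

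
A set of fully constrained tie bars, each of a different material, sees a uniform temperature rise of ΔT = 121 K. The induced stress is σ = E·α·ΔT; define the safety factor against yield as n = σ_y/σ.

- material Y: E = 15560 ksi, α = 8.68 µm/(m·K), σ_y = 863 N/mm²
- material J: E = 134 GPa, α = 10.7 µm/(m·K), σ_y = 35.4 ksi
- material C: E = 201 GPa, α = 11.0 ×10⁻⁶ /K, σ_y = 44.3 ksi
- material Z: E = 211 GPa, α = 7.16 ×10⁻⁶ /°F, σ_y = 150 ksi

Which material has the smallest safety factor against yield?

material C

Per material, after unit conversion:
  material Y: E = 107.3, α = 8.68, σ_y = 863.0 → σ = 113 MPa, n = 7.66
  material J: E = 134.0, α = 10.7, σ_y = 244.1 → σ = 173 MPa, n = 1.41
  material C: E = 201.0, α = 11.0, σ_y = 305.4 → σ = 268 MPa, n = 1.14
  material Z: E = 211.0, α = 12.9, σ_y = 1034 → σ = 329 MPa, n = 3.14
Material C has the lowest safety factor, n = 1.14.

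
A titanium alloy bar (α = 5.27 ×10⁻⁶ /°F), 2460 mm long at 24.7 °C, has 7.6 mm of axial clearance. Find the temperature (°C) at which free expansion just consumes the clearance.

α = 5.27×10⁻⁶/°F × 9/5 = 9.49×10⁻⁶/K.
α·L₀·ΔT = 7.6 mm ⇒ ΔT = 7.6 / (9.49×10⁻⁶ × 2460.0) = 325.7 K.
T = 24.7 + 325.7 = 350.4 °C.

350 °C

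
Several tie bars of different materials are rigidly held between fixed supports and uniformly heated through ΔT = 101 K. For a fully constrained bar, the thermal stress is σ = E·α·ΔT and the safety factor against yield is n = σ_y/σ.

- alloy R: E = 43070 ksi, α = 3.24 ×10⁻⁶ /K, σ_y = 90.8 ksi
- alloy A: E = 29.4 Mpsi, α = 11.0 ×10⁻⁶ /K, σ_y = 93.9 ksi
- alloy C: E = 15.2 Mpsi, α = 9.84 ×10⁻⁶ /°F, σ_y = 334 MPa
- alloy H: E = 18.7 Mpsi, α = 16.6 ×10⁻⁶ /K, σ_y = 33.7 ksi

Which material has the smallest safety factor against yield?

alloy H

In consistent units (E in GPa, α in ×10⁻⁶/K, σ_y in MPa):
  alloy R: E = 297.0, α = 3.24, σ_y = 626.0 → σ = 97.2 MPa, n = 6.44
  alloy A: E = 202.7, α = 11.0, σ_y = 647.4 → σ = 225 MPa, n = 2.87
  alloy C: E = 104.8, α = 17.7, σ_y = 334.0 → σ = 187 MPa, n = 1.78
  alloy H: E = 128.9, α = 16.6, σ_y = 232.4 → σ = 216 MPa, n = 1.07
The minimum is alloy H at n = 1.07.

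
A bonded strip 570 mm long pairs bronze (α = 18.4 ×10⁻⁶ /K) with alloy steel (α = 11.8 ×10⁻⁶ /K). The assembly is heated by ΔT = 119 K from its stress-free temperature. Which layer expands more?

α(bronze) = 18.4×10⁻⁶/K vs α(alloy steel) = 11.8×10⁻⁶/K.
Higher α expands more for the same ΔT: bronze.

bronze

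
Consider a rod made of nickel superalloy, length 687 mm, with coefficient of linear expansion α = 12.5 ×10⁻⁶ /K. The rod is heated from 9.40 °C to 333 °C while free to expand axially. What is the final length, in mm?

689.78 mm

ΔT = 333 − 9.40 = 323.6 K.
ΔL = α·L₀·ΔT = 12.5×10⁻⁶ × 687 mm × 323.6 K = 2.78 mm.
L = L₀ + ΔL = 687 + 2.78 = 689.78 mm.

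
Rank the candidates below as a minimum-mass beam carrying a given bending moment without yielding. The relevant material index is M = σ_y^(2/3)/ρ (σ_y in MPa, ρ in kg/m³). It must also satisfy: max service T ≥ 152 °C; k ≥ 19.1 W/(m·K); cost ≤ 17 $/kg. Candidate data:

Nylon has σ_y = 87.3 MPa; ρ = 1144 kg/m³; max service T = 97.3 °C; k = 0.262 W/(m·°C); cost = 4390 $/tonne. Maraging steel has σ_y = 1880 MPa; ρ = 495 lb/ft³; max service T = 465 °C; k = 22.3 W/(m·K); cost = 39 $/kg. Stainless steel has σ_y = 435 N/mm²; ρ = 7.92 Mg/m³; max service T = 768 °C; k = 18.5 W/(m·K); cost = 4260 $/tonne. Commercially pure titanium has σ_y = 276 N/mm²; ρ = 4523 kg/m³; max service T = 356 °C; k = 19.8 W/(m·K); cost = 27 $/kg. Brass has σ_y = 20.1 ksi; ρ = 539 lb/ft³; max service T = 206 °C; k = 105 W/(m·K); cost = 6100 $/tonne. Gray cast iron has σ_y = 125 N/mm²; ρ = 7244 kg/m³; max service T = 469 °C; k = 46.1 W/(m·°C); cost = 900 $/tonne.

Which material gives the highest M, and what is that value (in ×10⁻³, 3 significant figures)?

gray cast iron, M = 3.45×10⁻³

Screen on constraints: max service T ≥ 152 °C; k ≥ 19.1 W/(m·K); cost ≤ 17 $/kg. Survivors: brass, gray cast iron.
After converting to SI:
  brass: σ_y = 138.6 MPa, ρ = 8634 kg/m³
  gray cast iron: σ_y = 125.0 MPa, ρ = 7244 kg/m³
  gray cast iron: M = 3.45×10⁻³
  brass: M = 3.10×10⁻³
The maximum is for gray cast iron.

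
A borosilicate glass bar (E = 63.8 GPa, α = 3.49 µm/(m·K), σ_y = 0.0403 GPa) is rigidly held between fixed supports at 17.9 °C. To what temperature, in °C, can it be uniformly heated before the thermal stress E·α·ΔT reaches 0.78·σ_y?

159 °C

σ_y = 0.0403 GPa = 40.30 MPa.
E·α·ΔT = 31.43 MPa ⇒ ΔT = 31.43 / (63.80×10³ × 3.49×10⁻⁶) = 141.2 K.
T = 17.9 + 141.2 = 159.1 °C.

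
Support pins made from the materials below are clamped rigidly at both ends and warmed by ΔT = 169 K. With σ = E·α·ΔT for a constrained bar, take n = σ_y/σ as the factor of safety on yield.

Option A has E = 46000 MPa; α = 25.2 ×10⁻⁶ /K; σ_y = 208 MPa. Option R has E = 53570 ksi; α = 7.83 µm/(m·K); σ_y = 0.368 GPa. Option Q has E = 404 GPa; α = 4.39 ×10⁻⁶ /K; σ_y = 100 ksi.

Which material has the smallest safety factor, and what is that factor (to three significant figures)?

option R, n = 0.753

With everything in SI (GPa, ×10⁻⁶/K, MPa):
  option A: E = 46.00, α = 25.2, σ_y = 208.0 → σ = 196 MPa, n = 1.06
  option R: E = 369.4, α = 7.83, σ_y = 368.0 → σ = 489 MPa, n = 0.753
  option Q: E = 404.0, α = 4.39, σ_y = 689.5 → σ = 300 MPa, n = 2.30
Smallest n: option R with n = 0.753.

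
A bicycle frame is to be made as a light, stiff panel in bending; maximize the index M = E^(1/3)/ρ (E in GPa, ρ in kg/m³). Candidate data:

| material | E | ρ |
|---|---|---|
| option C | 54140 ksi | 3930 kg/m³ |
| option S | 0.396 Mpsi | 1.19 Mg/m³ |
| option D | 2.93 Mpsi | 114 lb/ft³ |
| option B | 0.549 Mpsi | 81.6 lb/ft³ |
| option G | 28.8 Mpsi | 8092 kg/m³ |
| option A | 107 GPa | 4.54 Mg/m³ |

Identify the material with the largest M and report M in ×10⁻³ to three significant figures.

Convert each candidate to consistent units, then evaluate M:
  option C: E = 373.3 GPa, ρ = 3930 kg/m³
  option S: E = 2.730 GPa, ρ = 1190 kg/m³
  option D: E = 20.20 GPa, ρ = 1826 kg/m³
  option B: E = 3.785 GPa, ρ = 1307 kg/m³
  option G: E = 198.6 GPa, ρ = 8092 kg/m³
  option A: E = 107.0 GPa, ρ = 4540 kg/m³
  option C: M = 1.83×10⁻³
  option D: M = 1.49×10⁻³
  option B: M = 1.19×10⁻³
  option S: M = 1.17×10⁻³
  option A: M = 1.05×10⁻³
  option G: M = 0.721×10⁻³
Highest index: option C.

option C, M = 1.83×10⁻³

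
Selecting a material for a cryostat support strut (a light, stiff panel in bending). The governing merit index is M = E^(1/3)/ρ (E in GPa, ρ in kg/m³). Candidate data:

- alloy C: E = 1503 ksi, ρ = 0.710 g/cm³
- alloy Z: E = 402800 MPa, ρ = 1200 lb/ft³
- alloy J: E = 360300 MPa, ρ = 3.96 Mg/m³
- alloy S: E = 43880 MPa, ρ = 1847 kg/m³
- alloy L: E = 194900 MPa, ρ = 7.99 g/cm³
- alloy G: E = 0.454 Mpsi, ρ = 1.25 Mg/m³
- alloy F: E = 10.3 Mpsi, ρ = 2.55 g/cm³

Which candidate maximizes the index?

alloy C

After converting to SI:
  alloy C: E = 10.36 GPa, ρ = 710.0 kg/m³
  alloy Z: E = 402.8 GPa, ρ = 19220 kg/m³
  alloy J: E = 360.3 GPa, ρ = 3960 kg/m³
  alloy S: E = 43.88 GPa, ρ = 1847 kg/m³
  alloy L: E = 194.9 GPa, ρ = 7990 kg/m³
  alloy G: E = 3.130 GPa, ρ = 1250 kg/m³
  alloy F: E = 71.02 GPa, ρ = 2550 kg/m³
  alloy C: M = 3.07×10⁻³
  alloy S: M = 1.91×10⁻³
  alloy J: M = 1.80×10⁻³
  alloy F: M = 1.62×10⁻³
  alloy G: M = 1.17×10⁻³
  alloy L: M = 0.726×10⁻³
  alloy Z: M = 0.384×10⁻³
The maximum is for alloy C.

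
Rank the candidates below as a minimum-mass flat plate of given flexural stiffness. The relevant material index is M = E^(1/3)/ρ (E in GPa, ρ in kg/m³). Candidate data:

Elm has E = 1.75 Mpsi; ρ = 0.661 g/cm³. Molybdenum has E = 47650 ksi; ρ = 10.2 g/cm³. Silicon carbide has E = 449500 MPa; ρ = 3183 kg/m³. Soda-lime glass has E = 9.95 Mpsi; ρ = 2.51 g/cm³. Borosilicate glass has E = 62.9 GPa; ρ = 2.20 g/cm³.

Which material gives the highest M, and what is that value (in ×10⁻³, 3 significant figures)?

elm, M = 3.47×10⁻³

Convert each candidate to consistent units, then evaluate M:
  elm: E = 12.07 GPa, ρ = 661.0 kg/m³
  molybdenum: E = 328.5 GPa, ρ = 10200 kg/m³
  silicon carbide: E = 449.5 GPa, ρ = 3183 kg/m³
  soda-lime glass: E = 68.60 GPa, ρ = 2510 kg/m³
  borosilicate glass: E = 62.90 GPa, ρ = 2200 kg/m³
  elm: M = 3.47×10⁻³
  silicon carbide: M = 2.41×10⁻³
  borosilicate glass: M = 1.81×10⁻³
  soda-lime glass: M = 1.63×10⁻³
  molybdenum: M = 0.676×10⁻³
Elm ranks first.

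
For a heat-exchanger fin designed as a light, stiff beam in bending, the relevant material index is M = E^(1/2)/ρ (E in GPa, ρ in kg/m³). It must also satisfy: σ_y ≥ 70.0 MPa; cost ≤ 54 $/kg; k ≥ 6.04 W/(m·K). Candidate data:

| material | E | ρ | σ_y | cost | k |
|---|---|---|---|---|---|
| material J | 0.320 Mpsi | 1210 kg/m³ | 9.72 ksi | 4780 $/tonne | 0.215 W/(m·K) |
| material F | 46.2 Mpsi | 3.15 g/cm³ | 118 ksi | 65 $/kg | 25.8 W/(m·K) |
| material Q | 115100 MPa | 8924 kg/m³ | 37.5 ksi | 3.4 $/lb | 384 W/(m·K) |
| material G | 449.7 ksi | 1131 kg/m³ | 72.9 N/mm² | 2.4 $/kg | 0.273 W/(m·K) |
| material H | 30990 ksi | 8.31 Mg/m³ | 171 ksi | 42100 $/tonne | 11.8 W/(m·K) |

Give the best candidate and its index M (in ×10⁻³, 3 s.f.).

material H, M = 1.76×10⁻³

Screen on constraints: σ_y ≥ 70.0 MPa; cost ≤ 54 $/kg; k ≥ 6.04 W/(m·K). Survivors: material Q, material H.
In SI units:
  material Q: E = 115.1 GPa, ρ = 8924 kg/m³
  material H: E = 213.7 GPa, ρ = 8310 kg/m³
  material H: M = 1.76×10⁻³
  material Q: M = 1.20×10⁻³
Highest index: material H.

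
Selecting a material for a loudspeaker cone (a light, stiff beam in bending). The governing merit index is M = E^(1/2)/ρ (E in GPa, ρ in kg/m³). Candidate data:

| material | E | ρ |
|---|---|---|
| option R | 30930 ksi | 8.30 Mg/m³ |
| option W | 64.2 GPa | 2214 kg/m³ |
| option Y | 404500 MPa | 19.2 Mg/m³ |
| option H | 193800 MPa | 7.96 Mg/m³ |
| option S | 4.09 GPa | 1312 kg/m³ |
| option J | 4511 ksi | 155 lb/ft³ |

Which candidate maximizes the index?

Normalizing units and computing the index:
  option R: E = 213.3 GPa, ρ = 8300 kg/m³
  option W: E = 64.20 GPa, ρ = 2214 kg/m³
  option Y: E = 404.5 GPa, ρ = 19200 kg/m³
  option H: E = 193.8 GPa, ρ = 7960 kg/m³
  option S: E = 4.090 GPa, ρ = 1312 kg/m³
  option J: E = 31.10 GPa, ρ = 2483 kg/m³
  option W: M = 3.62×10⁻³
  option J: M = 2.25×10⁻³
  option R: M = 1.76×10⁻³
  option H: M = 1.75×10⁻³
  option S: M = 1.54×10⁻³
  option Y: M = 1.05×10⁻³
Option W has the largest M.

option W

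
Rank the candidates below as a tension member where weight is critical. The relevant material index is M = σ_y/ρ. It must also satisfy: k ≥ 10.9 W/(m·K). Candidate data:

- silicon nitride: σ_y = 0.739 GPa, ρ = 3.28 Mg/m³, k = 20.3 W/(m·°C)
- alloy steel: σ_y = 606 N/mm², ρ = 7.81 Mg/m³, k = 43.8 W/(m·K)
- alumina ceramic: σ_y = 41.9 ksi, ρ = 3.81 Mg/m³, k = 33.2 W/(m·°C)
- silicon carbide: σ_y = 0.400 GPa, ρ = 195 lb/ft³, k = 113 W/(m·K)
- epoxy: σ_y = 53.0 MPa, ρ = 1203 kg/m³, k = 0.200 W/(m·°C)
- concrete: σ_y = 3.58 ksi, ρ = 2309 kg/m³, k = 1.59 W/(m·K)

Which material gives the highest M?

silicon nitride

Screen on constraints: k ≥ 10.9 W/(m·K). Survivors: silicon nitride, alloy steel, alumina ceramic, silicon carbide.
Normalizing units and computing the index:
  silicon nitride: σ_y = 739.0 MPa, ρ = 3280 kg/m³
  alloy steel: σ_y = 606.0 MPa, ρ = 7810 kg/m³
  alumina ceramic: σ_y = 288.9 MPa, ρ = 3810 kg/m³
  silicon carbide: σ_y = 400.0 MPa, ρ = 3124 kg/m³
  silicon nitride: M = 225 kN·m/kg
  silicon carbide: M = 128 kN·m/kg
  alloy steel: M = 77.6 kN·m/kg
  alumina ceramic: M = 75.8 kN·m/kg
Silicon nitride has the largest M.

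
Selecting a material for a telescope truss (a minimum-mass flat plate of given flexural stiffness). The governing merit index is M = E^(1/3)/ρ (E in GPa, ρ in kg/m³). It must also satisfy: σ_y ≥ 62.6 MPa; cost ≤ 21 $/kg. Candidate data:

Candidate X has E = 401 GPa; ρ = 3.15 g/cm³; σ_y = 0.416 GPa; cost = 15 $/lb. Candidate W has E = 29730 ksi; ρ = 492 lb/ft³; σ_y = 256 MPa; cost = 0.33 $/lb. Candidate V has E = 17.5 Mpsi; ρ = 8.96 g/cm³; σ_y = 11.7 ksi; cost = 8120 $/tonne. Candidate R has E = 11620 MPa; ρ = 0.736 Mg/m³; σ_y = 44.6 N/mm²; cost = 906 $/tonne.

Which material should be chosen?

candidate W

Screen on constraints: σ_y ≥ 62.6 MPa; cost ≤ 21 $/kg. Survivors: candidate W, candidate V.
Convert each candidate to consistent units, then evaluate M:
  candidate W: E = 205.0 GPa, ρ = 7881 kg/m³
  candidate V: E = 120.7 GPa, ρ = 8960 kg/m³
  candidate W: M = 0.748×10⁻³
  candidate V: M = 0.551×10⁻³
Candidate W ranks first.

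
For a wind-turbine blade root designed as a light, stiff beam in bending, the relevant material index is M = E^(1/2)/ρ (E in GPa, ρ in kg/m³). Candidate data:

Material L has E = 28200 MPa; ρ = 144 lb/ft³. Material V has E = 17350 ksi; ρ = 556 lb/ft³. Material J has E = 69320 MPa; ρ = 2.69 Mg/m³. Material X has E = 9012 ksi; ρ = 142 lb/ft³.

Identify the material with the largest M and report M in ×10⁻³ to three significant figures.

material X, M = 3.47×10⁻³

Putting every candidate on a common basis:
  material L: E = 28.20 GPa, ρ = 2307 kg/m³
  material V: E = 119.6 GPa, ρ = 8906 kg/m³
  material J: E = 69.32 GPa, ρ = 2690 kg/m³
  material X: E = 62.14 GPa, ρ = 2275 kg/m³
  material X: M = 3.47×10⁻³
  material J: M = 3.10×10⁻³
  material L: M = 2.30×10⁻³
  material V: M = 1.23×10⁻³
The maximum is for material X.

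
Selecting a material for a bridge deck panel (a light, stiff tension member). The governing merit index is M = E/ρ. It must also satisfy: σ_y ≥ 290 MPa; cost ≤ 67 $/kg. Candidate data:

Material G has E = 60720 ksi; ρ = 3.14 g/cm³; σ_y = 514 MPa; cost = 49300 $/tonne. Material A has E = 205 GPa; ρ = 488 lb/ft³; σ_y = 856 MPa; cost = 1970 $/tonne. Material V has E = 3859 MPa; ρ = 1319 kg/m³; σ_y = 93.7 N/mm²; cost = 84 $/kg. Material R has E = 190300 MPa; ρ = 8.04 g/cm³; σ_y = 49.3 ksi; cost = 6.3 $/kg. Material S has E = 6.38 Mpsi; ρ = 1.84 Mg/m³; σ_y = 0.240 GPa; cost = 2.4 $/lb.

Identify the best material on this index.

Screen on constraints: σ_y ≥ 290 MPa; cost ≤ 67 $/kg. Survivors: material G, material A, material R.
Convert each candidate to consistent units, then evaluate M:
  material G: E = 418.6 GPa, ρ = 3140 kg/m³
  material A: E = 205.0 GPa, ρ = 7817 kg/m³
  material R: E = 190.3 GPa, ρ = 8040 kg/m³
  material G: M = 133 MN·m/kg
  material A: M = 26.2 MN·m/kg
  material R: M = 23.7 MN·m/kg
Material G ranks first.

material G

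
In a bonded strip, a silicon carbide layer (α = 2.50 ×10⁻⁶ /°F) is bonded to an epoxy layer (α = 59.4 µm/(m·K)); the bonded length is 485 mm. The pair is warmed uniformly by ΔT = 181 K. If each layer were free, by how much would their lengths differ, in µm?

silicon carbide: α = 2.50×10⁻⁶/°F × 9/5 = 4.50×10⁻⁶/K.
Δα = |4.50 − 59.4|×10⁻⁶/K = 54.9×10⁻⁶/K.
ΔL_mismatch = Δα·L·ΔT = 54.9×10⁻⁶ × 485.0 mm × 181.0 K = 4820 µm.

4820 µm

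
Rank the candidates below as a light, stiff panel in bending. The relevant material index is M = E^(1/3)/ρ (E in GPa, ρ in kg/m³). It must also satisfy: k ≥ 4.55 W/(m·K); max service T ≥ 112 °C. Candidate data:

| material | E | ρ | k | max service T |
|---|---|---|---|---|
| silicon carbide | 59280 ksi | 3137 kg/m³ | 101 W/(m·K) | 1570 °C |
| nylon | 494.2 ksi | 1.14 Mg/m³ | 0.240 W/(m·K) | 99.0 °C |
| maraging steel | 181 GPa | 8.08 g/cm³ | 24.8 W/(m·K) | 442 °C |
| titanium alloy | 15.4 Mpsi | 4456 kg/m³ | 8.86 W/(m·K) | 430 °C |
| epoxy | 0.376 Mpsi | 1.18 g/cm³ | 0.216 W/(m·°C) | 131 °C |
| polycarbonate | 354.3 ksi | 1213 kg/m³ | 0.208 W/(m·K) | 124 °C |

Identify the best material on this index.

Screen on constraints: k ≥ 4.55 W/(m·K); max service T ≥ 112 °C. Survivors: silicon carbide, maraging steel, titanium alloy.
Normalizing units and computing the index:
  silicon carbide: E = 408.7 GPa, ρ = 3137 kg/m³
  maraging steel: E = 181.0 GPa, ρ = 8080 kg/m³
  titanium alloy: E = 106.2 GPa, ρ = 4456 kg/m³
  silicon carbide: M = 2.37×10⁻³
  titanium alloy: M = 1.06×10⁻³
  maraging steel: M = 0.700×10⁻³
Highest index: silicon carbide.

silicon carbide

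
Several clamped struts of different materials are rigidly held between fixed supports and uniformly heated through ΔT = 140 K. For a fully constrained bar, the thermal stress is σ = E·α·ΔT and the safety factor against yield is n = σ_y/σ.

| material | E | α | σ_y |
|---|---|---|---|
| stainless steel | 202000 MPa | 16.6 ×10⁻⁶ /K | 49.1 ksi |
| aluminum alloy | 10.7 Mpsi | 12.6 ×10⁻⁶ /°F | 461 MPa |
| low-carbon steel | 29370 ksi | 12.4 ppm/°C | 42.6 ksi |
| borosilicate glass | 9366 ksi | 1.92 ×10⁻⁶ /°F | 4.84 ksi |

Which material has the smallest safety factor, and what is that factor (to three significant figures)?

Converting E to GPa, α to ×10⁻⁶/K, σ_y to MPa, then σ and n for each:
  stainless steel: E = 202.0, α = 16.6, σ_y = 338.5 → σ = 469 MPa, n = 0.721
  aluminum alloy: E = 73.77, α = 22.7, σ_y = 461.0 → σ = 234 MPa, n = 1.97
  low-carbon steel: E = 202.5, α = 12.4, σ_y = 293.7 → σ = 352 MPa, n = 0.836
  borosilicate glass: E = 64.58, α = 3.46, σ_y = 33.37 → σ = 31.2 MPa, n = 1.07
Stainless steel has the lowest safety factor, n = 0.721.

stainless steel, n = 0.721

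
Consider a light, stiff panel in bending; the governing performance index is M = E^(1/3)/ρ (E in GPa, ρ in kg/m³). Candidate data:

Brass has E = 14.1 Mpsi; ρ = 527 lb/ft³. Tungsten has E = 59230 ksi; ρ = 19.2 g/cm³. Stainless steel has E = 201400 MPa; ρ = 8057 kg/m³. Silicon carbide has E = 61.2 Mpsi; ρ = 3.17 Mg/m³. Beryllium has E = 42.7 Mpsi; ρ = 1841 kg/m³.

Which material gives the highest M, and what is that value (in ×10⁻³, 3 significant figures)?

In SI units:
  brass: E = 97.22 GPa, ρ = 8442 kg/m³
  tungsten: E = 408.4 GPa, ρ = 19200 kg/m³
  stainless steel: E = 201.4 GPa, ρ = 8057 kg/m³
  silicon carbide: E = 422.0 GPa, ρ = 3170 kg/m³
  beryllium: E = 294.4 GPa, ρ = 1841 kg/m³
  beryllium: M = 3.61×10⁻³
  silicon carbide: M = 2.37×10⁻³
  stainless steel: M = 0.728×10⁻³
  brass: M = 0.545×10⁻³
  tungsten: M = 0.386×10⁻³
The maximum is for beryllium.

beryllium, M = 3.61×10⁻³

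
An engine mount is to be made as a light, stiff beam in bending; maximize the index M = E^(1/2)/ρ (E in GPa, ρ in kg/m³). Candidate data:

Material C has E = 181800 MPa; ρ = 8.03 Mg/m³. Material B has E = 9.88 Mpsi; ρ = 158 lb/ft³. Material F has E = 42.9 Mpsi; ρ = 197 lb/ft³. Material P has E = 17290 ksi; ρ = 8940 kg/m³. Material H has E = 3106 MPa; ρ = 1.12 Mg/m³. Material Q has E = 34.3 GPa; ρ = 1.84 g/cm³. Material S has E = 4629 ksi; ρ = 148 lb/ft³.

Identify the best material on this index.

In SI units:
  material C: E = 181.8 GPa, ρ = 8030 kg/m³
  material B: E = 68.12 GPa, ρ = 2531 kg/m³
  material F: E = 295.8 GPa, ρ = 3156 kg/m³
  material P: E = 119.2 GPa, ρ = 8940 kg/m³
  material H: E = 3.106 GPa, ρ = 1120 kg/m³
  material Q: E = 34.30 GPa, ρ = 1840 kg/m³
  material S: E = 31.92 GPa, ρ = 2371 kg/m³
  material F: M = 5.45×10⁻³
  material B: M = 3.26×10⁻³
  material Q: M = 3.18×10⁻³
  material S: M = 2.38×10⁻³
  material C: M = 1.68×10⁻³
  material H: M = 1.57×10⁻³
  material P: M = 1.22×10⁻³
Highest index: material F.

material F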